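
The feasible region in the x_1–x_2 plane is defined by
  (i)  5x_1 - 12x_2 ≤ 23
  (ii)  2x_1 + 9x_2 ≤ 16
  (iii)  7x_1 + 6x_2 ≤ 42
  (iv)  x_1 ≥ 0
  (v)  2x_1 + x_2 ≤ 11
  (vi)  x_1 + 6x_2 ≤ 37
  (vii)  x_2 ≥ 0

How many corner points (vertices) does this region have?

5

The feasible vertices (each the meet of two boundaries and inside every other half-plane) are:
  (155/29, 9/29)
  (23/5, 0)
  (0, 16/9)
  (83/16, 5/8)
  (0, 0)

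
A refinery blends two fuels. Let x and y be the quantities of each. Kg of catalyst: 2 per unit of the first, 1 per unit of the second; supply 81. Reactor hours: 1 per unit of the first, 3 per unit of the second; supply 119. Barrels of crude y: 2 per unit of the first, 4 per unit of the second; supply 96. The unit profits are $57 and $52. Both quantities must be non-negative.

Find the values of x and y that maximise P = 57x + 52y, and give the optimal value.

x = 38, y = 5, maximum P = 2426

The optimum lies where 2x + y = 81 and 2x + 4y = 96.
Solving simultaneously gives x = 38, y = 5.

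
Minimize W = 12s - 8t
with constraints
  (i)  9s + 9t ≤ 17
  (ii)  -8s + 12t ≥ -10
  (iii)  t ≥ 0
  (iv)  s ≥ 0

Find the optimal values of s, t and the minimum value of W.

Corner points and W = 12s - 8t:
  (49/30, 23/90) → W = 158/9
  (0, 17/9) → W = -136/9
  (5/4, 0) → W = 15
  (0, 0) → W = 0

The binding constraints are 9s + 9t = 17 and s = 0.
Solving simultaneously gives s = 0, t = 17/9.

s = 0, t = 17/9, minimum W = -136/9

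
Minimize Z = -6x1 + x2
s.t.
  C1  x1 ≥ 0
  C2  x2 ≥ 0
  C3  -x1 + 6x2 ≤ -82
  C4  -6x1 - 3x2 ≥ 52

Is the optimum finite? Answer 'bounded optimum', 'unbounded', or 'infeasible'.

The boundaries x1 = 0 and -6x1 - 3x2 = 52 meet at (0, -52/3), but that point violates x2 ≥ 0. Every candidate vertex is excluded by some other constraint, so the feasible region is empty.

infeasible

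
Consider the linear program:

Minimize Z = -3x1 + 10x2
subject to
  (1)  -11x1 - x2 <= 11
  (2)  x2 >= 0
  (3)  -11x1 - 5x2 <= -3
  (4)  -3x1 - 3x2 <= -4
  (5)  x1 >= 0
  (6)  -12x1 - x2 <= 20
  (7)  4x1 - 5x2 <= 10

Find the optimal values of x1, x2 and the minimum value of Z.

The feasible region is unbounded (it extends along (0, 1), (5, 4)), but Z strictly increases along every unbounded feasible direction, so there is no improving ray and the minimum is attained at a vertex.

x1 = 5/2, x2 = 0, minimum Z = -15/2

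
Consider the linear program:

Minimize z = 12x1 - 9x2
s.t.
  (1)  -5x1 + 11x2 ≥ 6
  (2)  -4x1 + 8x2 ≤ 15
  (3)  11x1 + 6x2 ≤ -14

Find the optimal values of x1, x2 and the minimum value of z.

Vertices and z = 12x1 - 9x2:
  (-117/4, -51/4) → z = -945/4
  (-190/151, -4/151) → z = -2244/151
  (-101/56, 109/112) → z = -3405/112

The optimum lies where -5x1 + 11x2 = 6 and -4x1 + 8x2 = 15.
Solving simultaneously gives x1 = -117/4, x2 = -51/4.

x1 = -117/4, x2 = -51/4, minimum z = -945/4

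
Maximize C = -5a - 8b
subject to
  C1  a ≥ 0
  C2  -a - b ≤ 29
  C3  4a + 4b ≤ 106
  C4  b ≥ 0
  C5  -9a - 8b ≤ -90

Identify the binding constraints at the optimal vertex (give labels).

Feasible corners and C = -5a - 8b:
  (0, 53/2) → C = -212
  (0, 45/4) → C = -90
  (53/2, 0) → C = -265/2
  (10, 0) → C = -50

The maximum is at (10, 0). Substituting into each constraint, equality holds for C4 and C5; the remaining constraints have slack.

C4 and C5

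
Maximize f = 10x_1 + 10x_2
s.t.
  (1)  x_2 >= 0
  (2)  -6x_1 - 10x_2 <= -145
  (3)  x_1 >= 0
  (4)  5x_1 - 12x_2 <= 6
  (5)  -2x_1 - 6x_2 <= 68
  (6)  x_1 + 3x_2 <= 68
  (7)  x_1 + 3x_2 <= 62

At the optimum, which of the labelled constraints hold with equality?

(4) and (7)

Corner points and f = 10x_1 + 10x_2:
  (0, 29/2) → f = 145
  (900/61, 689/122) → f = 12445/61
  (0, 62/3) → f = 620/3
  (254/9, 304/27) → f = 10660/27

The maximum is at (254/9, 304/27). Substituting into each constraint, equality holds for (4) and (7); the remaining constraints have slack.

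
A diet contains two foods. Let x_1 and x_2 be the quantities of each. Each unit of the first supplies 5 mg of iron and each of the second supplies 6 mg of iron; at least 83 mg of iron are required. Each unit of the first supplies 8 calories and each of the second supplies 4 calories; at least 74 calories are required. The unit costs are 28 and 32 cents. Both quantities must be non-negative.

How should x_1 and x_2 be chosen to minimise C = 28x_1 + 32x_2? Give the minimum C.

x_1 = 4, x_2 = 21/2, minimum C = 448

Extreme points and C = 28x_1 + 32x_2:
  (0, 37/2) → C = 592
  (83/5, 0) → C = 2324/5
  (4, 21/2) → C = 448
The feasible region is unbounded (it extends along (0, 1), (1, 0)), but C strictly increases along every unbounded feasible direction, so there is no improving ray and the minimum is attained at a vertex.

The optimum lies where 5x_1 + 6x_2 = 83 and 8x_1 + 4x_2 = 74.
Solving simultaneously gives x_1 = 4, x_2 = 21/2.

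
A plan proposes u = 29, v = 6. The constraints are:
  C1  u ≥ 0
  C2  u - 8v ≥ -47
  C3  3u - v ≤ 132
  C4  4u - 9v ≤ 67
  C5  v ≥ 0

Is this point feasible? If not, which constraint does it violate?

feasible

C1: 29 ≥ 0 ✓
C2: -19 ≥ -47 ✓
C3: 81 ≤ 132 ✓
C4: 62 ≤ 67 ✓
C5: 6 ≥ 0 ✓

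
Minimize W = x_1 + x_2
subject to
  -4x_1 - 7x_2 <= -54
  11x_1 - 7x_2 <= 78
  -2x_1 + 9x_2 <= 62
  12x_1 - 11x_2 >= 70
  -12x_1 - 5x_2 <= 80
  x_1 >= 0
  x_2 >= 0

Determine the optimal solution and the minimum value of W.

x_1 = 271/32, x_2 = 23/8, minimum W = 363/32

Feasible corners and W = x_1 + x_2:
  (44/5, 94/35) → W = 402/35
  (271/32, 23/8) → W = 363/32
  (368/37, 166/37) → W = 534/37

The optimum lies where -4x_1 - 7x_2 = -54 and 12x_1 - 11x_2 = 70.
Solving simultaneously gives x_1 = 271/32, x_2 = 23/8.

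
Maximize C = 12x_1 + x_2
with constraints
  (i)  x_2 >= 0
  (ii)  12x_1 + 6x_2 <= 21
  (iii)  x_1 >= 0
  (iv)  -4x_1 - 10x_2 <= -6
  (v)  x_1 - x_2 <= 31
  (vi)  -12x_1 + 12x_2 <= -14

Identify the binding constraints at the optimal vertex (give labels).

Feasible corners and C = 12x_1 + x_2:
  (7/4, 0) → C = 21
  (3/2, 0) → C = 18
  (14/9, 7/18) → C = 343/18
  (53/42, 2/21) → C = 320/21

The maximum is at (7/4, 0). Substituting into each constraint, equality holds for (i) and (ii); the remaining constraints have slack.

(i) and (ii)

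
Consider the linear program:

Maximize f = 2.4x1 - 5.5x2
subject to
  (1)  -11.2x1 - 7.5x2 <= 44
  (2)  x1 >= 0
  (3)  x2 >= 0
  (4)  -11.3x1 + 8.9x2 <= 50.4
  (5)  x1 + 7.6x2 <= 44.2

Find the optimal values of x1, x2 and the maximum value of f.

Vertices and f = 2.4x1 - 5.5x2:
  (0, 0) → f = 0
  (0, 504/89) → f = -2772/89
  (221/5, 0) → f = 2652/25
  (517/4739, 27493/4739) → f = -1499707/47390

x1 = 44.2, x2 = 0, maximum f = 106.08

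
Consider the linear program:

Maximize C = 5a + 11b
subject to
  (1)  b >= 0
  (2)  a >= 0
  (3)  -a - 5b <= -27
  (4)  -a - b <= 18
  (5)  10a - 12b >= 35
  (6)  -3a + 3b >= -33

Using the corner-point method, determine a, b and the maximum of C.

Feasible corners and C = 5a + 11b:
  (499/62, 235/62) → C = 2540/31
  (41/3, 8/3) → C = 293/3
  (97/2, 75/2) → C = 655

a = 97/2, b = 75/2, maximum C = 655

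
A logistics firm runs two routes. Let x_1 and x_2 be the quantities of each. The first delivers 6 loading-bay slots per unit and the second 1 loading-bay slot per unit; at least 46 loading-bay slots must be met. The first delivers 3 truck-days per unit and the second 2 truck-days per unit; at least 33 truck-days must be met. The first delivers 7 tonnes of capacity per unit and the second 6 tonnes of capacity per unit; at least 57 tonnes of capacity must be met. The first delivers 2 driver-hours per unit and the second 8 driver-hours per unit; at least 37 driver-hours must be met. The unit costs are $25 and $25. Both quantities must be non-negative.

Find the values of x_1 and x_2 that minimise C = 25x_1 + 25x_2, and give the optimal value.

x_1 = 19/2, x_2 = 9/4, minimum C = 1175/4

The feasible region is unbounded (it extends along (0, 1), (1, 0)), but C strictly increases along every unbounded feasible direction, so there is no improving ray and the minimum is attained at a vertex.

At the optimal vertex, 3x_1 + 2x_2 = 33 and 2x_1 + 8x_2 = 37.
Solving simultaneously gives x_1 = 19/2, x_2 = 9/4.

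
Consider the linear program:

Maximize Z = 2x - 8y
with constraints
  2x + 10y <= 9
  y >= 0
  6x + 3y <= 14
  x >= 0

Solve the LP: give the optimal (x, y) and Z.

Vertices and Z = 2x - 8y:
  (113/54, 13/27) → Z = 1/3
  (0, 9/10) → Z = -36/5
  (7/3, 0) → Z = 14/3
  (0, 0) → Z = 0

At the optimal vertex, y = 0 and 6x + 3y = 14.
Solving simultaneously gives x = 7/3, y = 0.

x = 7/3, y = 0, maximum Z = 14/3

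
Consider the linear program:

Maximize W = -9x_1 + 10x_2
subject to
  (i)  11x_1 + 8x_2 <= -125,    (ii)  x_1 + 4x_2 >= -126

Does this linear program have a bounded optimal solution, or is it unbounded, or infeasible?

unbounded

From the feasible point (127/9, -1261/36), moving in the direction (-4, 1) keeps every constraint satisfied while W increases without bound.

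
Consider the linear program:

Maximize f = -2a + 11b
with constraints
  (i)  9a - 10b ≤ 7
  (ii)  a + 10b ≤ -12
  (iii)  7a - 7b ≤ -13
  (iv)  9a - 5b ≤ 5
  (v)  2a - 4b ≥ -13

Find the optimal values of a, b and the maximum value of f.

Vertices and f = -2a + 11b:
  (-179/7, -166/7) → f = -1468/7
  (-214/77, -71/77) → f = -353/77
  (-89/12, -11/24) → f = 235/24
The feasible region is unbounded (it extends along (-2, -1), (-10, -9)), but f strictly decreases along every unbounded feasible direction, so there is no improving ray and the maximum is attained at a vertex.

a = -89/12, b = -11/24, maximum f = 235/24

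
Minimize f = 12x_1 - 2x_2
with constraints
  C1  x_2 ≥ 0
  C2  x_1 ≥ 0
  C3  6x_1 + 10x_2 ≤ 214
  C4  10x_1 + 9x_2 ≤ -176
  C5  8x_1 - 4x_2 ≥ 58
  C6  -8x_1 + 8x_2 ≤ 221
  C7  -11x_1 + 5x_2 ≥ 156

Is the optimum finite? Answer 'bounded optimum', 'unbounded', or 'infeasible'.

infeasible

The boundaries -8x_1 + 8x_2 = 221 and -11x_1 + 5x_2 = 156 meet at (-143/48, 1183/48), but that point violates x_1 ≥ 0. Every candidate vertex is excluded by some other constraint, so the feasible region is empty.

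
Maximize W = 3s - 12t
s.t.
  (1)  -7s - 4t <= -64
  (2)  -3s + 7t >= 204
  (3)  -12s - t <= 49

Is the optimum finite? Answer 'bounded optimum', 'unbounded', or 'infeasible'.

bounded optimum

Corner points and W = 3s - 12t:
  (-368/61, 1620/61) → W = -20544/61
  (-260/41, 1111/41) → W = -14112/41
The feasible region has finitely many vertices and no improving ray; the maximum is -20544/61 at (-368/61, 1620/61).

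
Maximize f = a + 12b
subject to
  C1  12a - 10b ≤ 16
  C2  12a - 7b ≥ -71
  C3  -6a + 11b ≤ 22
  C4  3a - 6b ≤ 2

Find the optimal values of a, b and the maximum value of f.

a = 11/2, b = 5, maximum f = 131/2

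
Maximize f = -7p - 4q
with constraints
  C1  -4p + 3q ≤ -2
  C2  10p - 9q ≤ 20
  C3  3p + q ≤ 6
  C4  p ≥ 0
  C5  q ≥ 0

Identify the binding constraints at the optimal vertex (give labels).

C1 and C5

Vertices and f = -7p - 4q:
  (20/13, 18/13) → f = -212/13
  (1/2, 0) → f = -7/2
  (2, 0) → f = -14

The maximum is at (1/2, 0). Substituting into each constraint, equality holds for C1 and C5; the remaining constraints have slack.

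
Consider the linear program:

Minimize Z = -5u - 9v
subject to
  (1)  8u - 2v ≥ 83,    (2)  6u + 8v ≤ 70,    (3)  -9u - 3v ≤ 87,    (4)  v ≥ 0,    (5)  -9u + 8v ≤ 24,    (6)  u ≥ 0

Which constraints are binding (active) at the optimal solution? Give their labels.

Extreme points and Z = -5u - 9v:
  (201/19, 31/38) → Z = -2289/38
  (83/8, 0) → Z = -415/8
  (35/3, 0) → Z = -175/3

The minimum is at (201/19, 31/38). Substituting into each constraint, equality holds for (1) and (2); the remaining constraints have slack.

(1) and (2)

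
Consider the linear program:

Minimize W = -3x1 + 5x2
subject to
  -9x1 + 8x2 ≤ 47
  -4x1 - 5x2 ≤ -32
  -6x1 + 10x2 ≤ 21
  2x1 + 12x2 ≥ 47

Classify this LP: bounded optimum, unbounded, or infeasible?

unbounded

From the feasible point (43/14, 138/35), moving in the direction (12, -2) keeps every constraint satisfied while W decreases without bound.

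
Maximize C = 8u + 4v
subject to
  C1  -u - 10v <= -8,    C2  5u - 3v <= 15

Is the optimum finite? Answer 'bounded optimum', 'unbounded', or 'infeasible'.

From the feasible point (174/53, 25/53), moving in the direction (3, 5) keeps every constraint satisfied while C increases without bound.

unbounded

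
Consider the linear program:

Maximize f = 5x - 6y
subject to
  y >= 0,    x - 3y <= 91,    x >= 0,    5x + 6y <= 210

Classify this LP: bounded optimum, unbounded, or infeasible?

Extreme points and f = 5x - 6y:
  (0, 0) → f = 0
  (42, 0) → f = 210
  (0, 35) → f = -210
The feasible region has finitely many vertices and no improving ray; the maximum is 210 at (42, 0).

bounded optimum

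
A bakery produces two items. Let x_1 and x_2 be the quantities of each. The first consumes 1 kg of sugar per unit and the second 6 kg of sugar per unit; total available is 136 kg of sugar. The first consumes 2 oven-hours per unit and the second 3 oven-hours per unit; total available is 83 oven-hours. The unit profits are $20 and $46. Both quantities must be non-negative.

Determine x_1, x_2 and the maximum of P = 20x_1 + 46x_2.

Vertices and P = 20x_1 + 46x_2:
  (0, 0) → P = 0
  (0, 68/3) → P = 3128/3
  (83/2, 0) → P = 830
  (10, 21) → P = 1166

x_1 = 10, x_2 = 21, maximum P = 1166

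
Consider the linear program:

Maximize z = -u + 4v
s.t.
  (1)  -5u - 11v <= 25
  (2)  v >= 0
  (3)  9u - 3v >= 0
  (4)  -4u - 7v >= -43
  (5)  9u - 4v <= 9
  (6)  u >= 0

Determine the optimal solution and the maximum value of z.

u = 43/25, v = 129/25, maximum z = 473/25

Feasible corners and z = -u + 4v:
  (0, 0) → z = 0
  (1, 0) → z = -1
  (43/25, 129/25) → z = 473/25
  (235/79, 351/79) → z = 1169/79

The binding constraints are 9u - 3v = 0 and -4u - 7v = -43.
Solving simultaneously gives u = 43/25, v = 129/25.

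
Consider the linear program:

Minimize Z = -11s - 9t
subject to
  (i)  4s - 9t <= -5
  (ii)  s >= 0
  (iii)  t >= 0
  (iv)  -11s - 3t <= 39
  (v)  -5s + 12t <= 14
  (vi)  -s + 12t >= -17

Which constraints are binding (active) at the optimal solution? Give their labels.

Corner points and Z = -11s - 9t:
  (0, 5/9) → Z = -5
  (22, 31/3) → Z = -335
  (0, 7/6) → Z = -21/2

The minimum is at (22, 31/3). Substituting into each constraint, equality holds for (i) and (v); the remaining constraints have slack.

(i) and (v)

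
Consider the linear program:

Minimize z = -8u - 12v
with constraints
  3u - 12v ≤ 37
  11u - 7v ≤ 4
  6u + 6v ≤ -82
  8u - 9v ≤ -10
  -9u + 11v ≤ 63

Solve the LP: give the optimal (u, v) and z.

u = -32/3, v = -3, minimum z = 364/3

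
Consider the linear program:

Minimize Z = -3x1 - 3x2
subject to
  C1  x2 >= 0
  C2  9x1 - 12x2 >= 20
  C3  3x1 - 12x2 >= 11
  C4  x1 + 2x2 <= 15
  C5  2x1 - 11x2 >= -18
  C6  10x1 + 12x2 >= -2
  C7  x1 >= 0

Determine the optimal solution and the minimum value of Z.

x1 = 15, x2 = 0, minimum Z = -45

Vertices and Z = -3x1 - 3x2:
  (11/3, 0) → Z = -11
  (15, 0) → Z = -45
  (101/9, 17/9) → Z = -118/3

The binding constraints are x2 = 0 and x1 + 2x2 = 15.
Solving simultaneously gives x1 = 15, x2 = 0.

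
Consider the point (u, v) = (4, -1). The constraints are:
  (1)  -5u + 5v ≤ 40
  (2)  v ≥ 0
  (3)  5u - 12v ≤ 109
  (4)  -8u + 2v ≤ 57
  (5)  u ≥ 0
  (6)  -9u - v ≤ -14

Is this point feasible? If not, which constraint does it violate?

not feasible — violates (2)

Constraint (2): v = -1, which is not ≥ 0. All other constraints are satisfied.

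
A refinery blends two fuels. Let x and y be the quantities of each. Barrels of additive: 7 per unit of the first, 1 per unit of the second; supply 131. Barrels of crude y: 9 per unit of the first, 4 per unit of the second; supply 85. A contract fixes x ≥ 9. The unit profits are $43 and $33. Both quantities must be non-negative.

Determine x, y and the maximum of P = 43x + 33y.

Vertices and P = 43x + 33y:
  (85/9, 0) → P = 3655/9
  (9, 0) → P = 387
  (9, 1) → P = 420

At the optimal vertex, 9x + 4y = 85 and x = 9.
Solving simultaneously gives x = 9, y = 1.

x = 9, y = 1, maximum P = 420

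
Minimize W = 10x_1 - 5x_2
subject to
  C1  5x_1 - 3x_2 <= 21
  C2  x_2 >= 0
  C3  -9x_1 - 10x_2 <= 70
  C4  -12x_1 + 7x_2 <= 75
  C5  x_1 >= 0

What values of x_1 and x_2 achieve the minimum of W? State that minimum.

Feasible corners and W = 10x_1 - 5x_2:
  (21/5, 0) → W = 42
  (0, 0) → W = 0
  (0, 75/7) → W = -375/7
The feasible region is unbounded (it extends along (7, 12), (3, 5)), but W strictly increases along every unbounded feasible direction, so there is no improving ray and the minimum is attained at a vertex.

x_1 = 0, x_2 = 75/7, minimum W = -375/7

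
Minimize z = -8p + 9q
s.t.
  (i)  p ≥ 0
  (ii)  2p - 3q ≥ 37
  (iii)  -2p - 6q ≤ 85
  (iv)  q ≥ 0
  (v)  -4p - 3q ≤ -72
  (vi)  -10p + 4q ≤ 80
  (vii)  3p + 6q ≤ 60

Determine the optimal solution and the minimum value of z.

Vertices and z = -8p + 9q:
  (37/2, 0) → z = -148
  (134/7, 3/7) → z = -1045/7
  (20, 0) → z = -160

p = 20, q = 0, minimum z = -160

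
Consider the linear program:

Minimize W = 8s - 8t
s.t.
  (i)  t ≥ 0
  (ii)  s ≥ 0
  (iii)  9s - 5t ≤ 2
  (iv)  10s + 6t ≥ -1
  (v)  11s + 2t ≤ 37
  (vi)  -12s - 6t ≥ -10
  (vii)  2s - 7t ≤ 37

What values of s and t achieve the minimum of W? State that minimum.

Corner points and W = 8s - 8t:
  (0, 0) → W = 0
  (2/9, 0) → W = 16/9
  (0, 5/3) → W = -40/3
  (31/57, 11/19) → W = -16/57

s = 0, t = 5/3, minimum W = -40/3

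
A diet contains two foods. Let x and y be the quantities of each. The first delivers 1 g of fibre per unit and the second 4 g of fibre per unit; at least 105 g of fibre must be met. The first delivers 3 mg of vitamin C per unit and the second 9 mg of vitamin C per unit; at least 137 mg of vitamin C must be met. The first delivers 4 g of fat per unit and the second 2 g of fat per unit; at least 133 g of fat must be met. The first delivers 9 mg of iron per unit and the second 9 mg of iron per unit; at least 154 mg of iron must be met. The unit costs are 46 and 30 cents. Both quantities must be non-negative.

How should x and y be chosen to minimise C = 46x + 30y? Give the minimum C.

x = 23, y = 41/2, minimum C = 1673

Vertices and C = 46x + 30y:
  (0, 133/2) → C = 1995
  (105, 0) → C = 4830
  (23, 41/2) → C = 1673
The feasible region is unbounded (it extends along (0, 1), (1, 0)), but C strictly increases along every unbounded feasible direction, so there is no improving ray and the minimum is attained at a vertex.

The binding constraints are x + 4y = 105 and 4x + 2y = 133.
Solving simultaneously gives x = 23, y = 41/2.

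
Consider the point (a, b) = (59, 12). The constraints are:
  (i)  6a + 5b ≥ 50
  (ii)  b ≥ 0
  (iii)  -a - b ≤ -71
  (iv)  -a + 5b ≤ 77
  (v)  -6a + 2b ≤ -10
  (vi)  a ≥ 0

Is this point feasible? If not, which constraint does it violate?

(i): 414 ≥ 50 ✓
(ii): 12 ≥ 0 ✓
(iii): -71 ≤ -71 ✓
(iv): 1 ≤ 77 ✓
(v): -330 ≤ -10 ✓
(vi): 59 ≥ 0 ✓

feasible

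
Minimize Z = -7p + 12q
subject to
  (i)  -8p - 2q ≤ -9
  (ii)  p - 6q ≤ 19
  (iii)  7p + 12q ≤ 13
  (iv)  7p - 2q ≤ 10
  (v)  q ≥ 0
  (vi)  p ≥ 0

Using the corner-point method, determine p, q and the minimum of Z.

p = 10/7, q = 0, minimum Z = -10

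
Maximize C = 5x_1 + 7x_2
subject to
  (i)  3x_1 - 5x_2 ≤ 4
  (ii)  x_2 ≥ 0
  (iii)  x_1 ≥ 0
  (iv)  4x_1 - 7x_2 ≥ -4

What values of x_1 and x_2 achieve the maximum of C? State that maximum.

x_1 = 48, x_2 = 28, maximum C = 436

Vertices and C = 5x_1 + 7x_2:
  (4/3, 0) → C = 20/3
  (48, 28) → C = 436
  (0, 0) → C = 0
  (0, 4/7) → C = 4

The binding constraints are 3x_1 - 5x_2 = 4 and 4x_1 - 7x_2 = -4.
Solving simultaneously gives x_1 = 48, x_2 = 28.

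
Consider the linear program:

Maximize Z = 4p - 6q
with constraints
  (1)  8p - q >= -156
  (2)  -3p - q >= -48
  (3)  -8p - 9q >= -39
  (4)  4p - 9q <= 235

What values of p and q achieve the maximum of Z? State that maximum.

p = 667/31, q = -513/31, maximum Z = 5746/31

Extreme points and Z = 4p - 6q:
  (-273/16, 39/2) → Z = -741/4
  (-1639/68, -626/17) → Z = 2117/17
  (393/19, -267/19) → Z = 3174/19
  (667/31, -513/31) → Z = 5746/31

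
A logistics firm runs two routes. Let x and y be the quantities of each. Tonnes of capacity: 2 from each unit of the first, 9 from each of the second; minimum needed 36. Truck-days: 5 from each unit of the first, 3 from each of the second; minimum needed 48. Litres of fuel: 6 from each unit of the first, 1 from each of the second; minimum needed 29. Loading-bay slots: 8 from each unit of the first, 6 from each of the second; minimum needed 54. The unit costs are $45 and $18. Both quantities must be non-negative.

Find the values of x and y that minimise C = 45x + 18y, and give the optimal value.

The feasible region is unbounded (it extends along (0, 1), (1, 0)), but C strictly increases along every unbounded feasible direction, so there is no improving ray and the minimum is attained at a vertex.

At the optimal vertex, 5x + 3y = 48 and 6x + y = 29.
Solving simultaneously gives x = 3, y = 11.

x = 3, y = 11, minimum C = 333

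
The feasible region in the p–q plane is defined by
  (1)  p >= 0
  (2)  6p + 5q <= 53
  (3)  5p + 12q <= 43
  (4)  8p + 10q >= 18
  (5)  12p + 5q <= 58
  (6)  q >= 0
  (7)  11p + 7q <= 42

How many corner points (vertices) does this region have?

Intersecting each pair of boundary lines and keeping only the points that satisfy every inequality leaves:
  (0, 43/12)
  (0, 9/5)
  (203/97, 263/97)
  (9/4, 0)
  (42/11, 0)

5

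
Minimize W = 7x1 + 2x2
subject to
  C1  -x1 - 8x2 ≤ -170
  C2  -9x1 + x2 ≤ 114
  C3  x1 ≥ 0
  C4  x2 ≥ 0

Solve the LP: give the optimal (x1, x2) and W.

x1 = 0, x2 = 85/4, minimum W = 85/2

Feasible corners and W = 7x1 + 2x2:
  (0, 85/4) → W = 85/2
  (170, 0) → W = 1190
  (0, 114) → W = 228
The feasible region is unbounded (it extends along (1, 0), (1, 9)), but W strictly increases along every unbounded feasible direction, so there is no improving ray and the minimum is attained at a vertex.

The optimum lies where -x1 - 8x2 = -170 and x1 = 0.
Solving simultaneously gives x1 = 0, x2 = 85/4.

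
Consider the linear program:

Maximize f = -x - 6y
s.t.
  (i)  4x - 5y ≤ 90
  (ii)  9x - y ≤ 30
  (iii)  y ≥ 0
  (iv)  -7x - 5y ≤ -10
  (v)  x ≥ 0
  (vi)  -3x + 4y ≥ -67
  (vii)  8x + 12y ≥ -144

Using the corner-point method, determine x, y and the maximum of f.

The feasible region is unbounded (it extends along (0, 1), (1, 9)), but f strictly decreases along every unbounded feasible direction, so there is no improving ray and the maximum is attained at a vertex.

At the optimal vertex, y = 0 and -7x - 5y = -10.
Solving simultaneously gives x = 10/7, y = 0.

x = 10/7, y = 0, maximum f = -10/7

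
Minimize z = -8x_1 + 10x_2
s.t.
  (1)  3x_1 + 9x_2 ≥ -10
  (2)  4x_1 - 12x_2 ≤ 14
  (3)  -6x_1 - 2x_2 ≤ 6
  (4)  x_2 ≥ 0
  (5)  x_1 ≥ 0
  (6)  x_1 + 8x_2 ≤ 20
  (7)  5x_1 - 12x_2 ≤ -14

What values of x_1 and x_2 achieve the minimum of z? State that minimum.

x_1 = 32/13, x_2 = 57/26, minimum z = 29/13

Extreme points and z = -8x_1 + 10x_2:
  (0, 5/2) → z = 25
  (0, 7/6) → z = 35/3
  (32/13, 57/26) → z = 29/13

The optimum lies where x_1 + 8x_2 = 20 and 5x_1 - 12x_2 = -14.
Solving simultaneously gives x_1 = 32/13, x_2 = 57/26.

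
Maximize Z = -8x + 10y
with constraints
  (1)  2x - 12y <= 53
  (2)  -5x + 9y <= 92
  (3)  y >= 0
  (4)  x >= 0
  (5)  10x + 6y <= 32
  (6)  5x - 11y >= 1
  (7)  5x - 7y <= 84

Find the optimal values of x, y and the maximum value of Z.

Vertices and Z = -8x + 10y:
  (16/5, 0) → Z = -128/5
  (1/5, 0) → Z = -8/5
  (179/70, 15/14) → Z = -341/35

At the optimal vertex, y = 0 and 5x - 11y = 1.
Solving simultaneously gives x = 1/5, y = 0.

x = 1/5, y = 0, maximum Z = -8/5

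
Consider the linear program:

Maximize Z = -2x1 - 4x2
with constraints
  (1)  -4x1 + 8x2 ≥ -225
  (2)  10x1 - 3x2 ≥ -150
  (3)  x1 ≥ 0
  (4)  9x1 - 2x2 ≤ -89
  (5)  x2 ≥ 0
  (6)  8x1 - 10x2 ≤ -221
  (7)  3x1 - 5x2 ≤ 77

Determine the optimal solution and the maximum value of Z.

Extreme points and Z = -2x1 - 4x2:
  (0, 50) → Z = -200
  (33/7, 460/7) → Z = -1906/7
  (0, 89/2) → Z = -178

x1 = 0, x2 = 89/2, maximum Z = -178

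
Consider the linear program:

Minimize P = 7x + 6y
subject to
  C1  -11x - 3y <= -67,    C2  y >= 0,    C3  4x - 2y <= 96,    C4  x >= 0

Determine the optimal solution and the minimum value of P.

x = 67/11, y = 0, minimum P = 469/11

Corner points and P = 7x + 6y:
  (67/11, 0) → P = 469/11
  (0, 67/3) → P = 134
  (24, 0) → P = 168
The feasible region is unbounded (it extends along (0, 1), (1, 2)), but P strictly increases along every unbounded feasible direction, so there is no improving ray and the minimum is attained at a vertex.

At the optimal vertex, -11x - 3y = -67 and y = 0.
Solving simultaneously gives x = 67/11, y = 0.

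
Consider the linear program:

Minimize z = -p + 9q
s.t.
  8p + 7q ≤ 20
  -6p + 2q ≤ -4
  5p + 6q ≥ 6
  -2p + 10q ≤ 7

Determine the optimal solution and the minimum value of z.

Vertices and z = -p + 9q:
  (6, -4) → z = -42
  (151/94, 48/47) → z = 713/94
  (18/23, 8/23) → z = 54/23
  (27/28, 25/28) → z = 99/14

p = 6, q = -4, minimum z = -42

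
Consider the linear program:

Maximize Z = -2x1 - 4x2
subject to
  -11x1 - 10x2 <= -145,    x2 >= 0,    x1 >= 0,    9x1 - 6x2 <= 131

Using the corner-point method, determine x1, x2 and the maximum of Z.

Corner points and Z = -2x1 - 4x2:
  (145/11, 0) → Z = -290/11
  (0, 29/2) → Z = -58
  (131/9, 0) → Z = -262/9
The feasible region is unbounded (it extends along (0, 1), (2, 3)), but Z strictly decreases along every unbounded feasible direction, so there is no improving ray and the maximum is attained at a vertex.

At the optimal vertex, -11x1 - 10x2 = -145 and x2 = 0.
Solving simultaneously gives x1 = 145/11, x2 = 0.

x1 = 145/11, x2 = 0, maximum Z = -290/11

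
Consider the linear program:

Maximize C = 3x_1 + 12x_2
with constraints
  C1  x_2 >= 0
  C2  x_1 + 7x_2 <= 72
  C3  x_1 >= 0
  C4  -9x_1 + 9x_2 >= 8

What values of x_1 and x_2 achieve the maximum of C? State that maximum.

Vertices and C = 3x_1 + 12x_2:
  (0, 72/7) → C = 864/7
  (74/9, 82/9) → C = 134
  (0, 8/9) → C = 32/3

The optimum lies where x_1 + 7x_2 = 72 and -9x_1 + 9x_2 = 8.
Solving simultaneously gives x_1 = 74/9, x_2 = 82/9.

x_1 = 74/9, x_2 = 82/9, maximum C = 134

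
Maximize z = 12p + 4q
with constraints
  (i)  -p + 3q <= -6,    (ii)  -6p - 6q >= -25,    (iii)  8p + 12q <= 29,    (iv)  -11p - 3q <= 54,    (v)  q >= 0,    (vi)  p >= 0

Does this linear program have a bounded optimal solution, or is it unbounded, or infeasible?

infeasible

The boundaries -p + 3q = -6 and 8p + 12q = 29 meet at (53/12, -19/36), but that point violates q ≥ 0. Every candidate vertex is excluded by some other constraint, so the feasible region is empty.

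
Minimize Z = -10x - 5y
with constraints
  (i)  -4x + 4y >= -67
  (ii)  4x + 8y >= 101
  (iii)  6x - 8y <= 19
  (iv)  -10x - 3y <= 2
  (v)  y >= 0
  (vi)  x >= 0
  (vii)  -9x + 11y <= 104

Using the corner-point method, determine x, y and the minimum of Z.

x = 1153/8, y = 1019/8, minimum Z = -16625/8

At the optimal vertex, -4x + 4y = -67 and -9x + 11y = 104.
Solving simultaneously gives x = 1153/8, y = 1019/8.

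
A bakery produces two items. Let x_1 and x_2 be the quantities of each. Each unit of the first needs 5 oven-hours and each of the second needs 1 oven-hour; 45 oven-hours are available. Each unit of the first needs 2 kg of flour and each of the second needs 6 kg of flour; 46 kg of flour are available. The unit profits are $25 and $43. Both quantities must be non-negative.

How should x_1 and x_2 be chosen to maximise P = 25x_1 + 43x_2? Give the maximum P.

Vertices and P = 25x_1 + 43x_2:
  (0, 0) → P = 0
  (0, 23/3) → P = 989/3
  (9, 0) → P = 225
  (8, 5) → P = 415

x_1 = 8, x_2 = 5, maximum P = 415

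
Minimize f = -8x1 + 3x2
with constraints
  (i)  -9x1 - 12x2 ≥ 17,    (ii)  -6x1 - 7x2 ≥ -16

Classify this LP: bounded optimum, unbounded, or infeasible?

unbounded

From the feasible point (311/9, -82/3), moving in the direction (7, -6) keeps every constraint satisfied while f decreases without bound.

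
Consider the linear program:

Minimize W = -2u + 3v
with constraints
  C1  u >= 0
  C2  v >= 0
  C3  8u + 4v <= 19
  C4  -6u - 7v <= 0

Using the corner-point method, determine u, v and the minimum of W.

Corner points and W = -2u + 3v:
  (0, 0) → W = 0
  (0, 19/4) → W = 57/4
  (19/8, 0) → W = -19/4

u = 19/8, v = 0, minimum W = -19/4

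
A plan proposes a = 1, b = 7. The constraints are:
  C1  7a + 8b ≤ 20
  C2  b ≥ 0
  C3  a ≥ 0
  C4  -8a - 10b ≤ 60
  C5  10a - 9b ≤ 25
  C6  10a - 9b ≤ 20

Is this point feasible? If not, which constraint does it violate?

not feasible — violates C1

Constraint C1: 7a + 8b = 63, which is not ≤ 20. All other constraints are satisfied.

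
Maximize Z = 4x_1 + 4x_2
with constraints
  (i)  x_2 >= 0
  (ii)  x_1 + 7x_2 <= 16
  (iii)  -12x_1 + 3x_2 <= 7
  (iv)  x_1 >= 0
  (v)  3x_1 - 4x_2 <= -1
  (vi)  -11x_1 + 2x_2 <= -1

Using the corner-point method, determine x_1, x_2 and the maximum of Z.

Feasible corners and Z = 4x_1 + 4x_2:
  (57/25, 49/25) → Z = 424/25
  (39/79, 175/79) → Z = 856/79
  (3/19, 7/19) → Z = 40/19

x_1 = 57/25, x_2 = 49/25, maximum Z = 424/25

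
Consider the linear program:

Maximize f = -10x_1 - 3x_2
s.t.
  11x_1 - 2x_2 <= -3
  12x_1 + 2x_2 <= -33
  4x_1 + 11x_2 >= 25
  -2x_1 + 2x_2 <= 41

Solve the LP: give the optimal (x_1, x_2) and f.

x_1 = -401/30, x_2 = 107/15, maximum f = 1684/15

Feasible corners and f = -10x_1 - 3x_2:
  (-413/124, 108/31) → f = 1417/62
  (-37/7, 213/14) → f = 101/14
  (-401/30, 107/15) → f = 1684/15

The binding constraints are 4x_1 + 11x_2 = 25 and -2x_1 + 2x_2 = 41.
Solving simultaneously gives x_1 = -401/30, x_2 = 107/15.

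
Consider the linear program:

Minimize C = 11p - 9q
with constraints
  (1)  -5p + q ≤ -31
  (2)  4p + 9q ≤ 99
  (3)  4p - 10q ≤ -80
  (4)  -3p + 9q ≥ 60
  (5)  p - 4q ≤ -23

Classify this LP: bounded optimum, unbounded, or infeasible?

infeasible

The boundaries -5p + q = -31 and 4p - 10q = -80 meet at (195/23, 262/23), but that point violates 4p + 9q ≤ 99. Every candidate vertex is excluded by some other constraint, so the feasible region is empty.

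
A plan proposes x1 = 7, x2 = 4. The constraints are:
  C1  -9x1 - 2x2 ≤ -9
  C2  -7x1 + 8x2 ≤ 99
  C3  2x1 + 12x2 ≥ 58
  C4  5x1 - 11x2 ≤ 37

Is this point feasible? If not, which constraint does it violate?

feasible

C1: -71 ≤ -9 ✓
C2: -17 ≤ 99 ✓
C3: 62 ≥ 58 ✓
C4: -9 ≤ 37 ✓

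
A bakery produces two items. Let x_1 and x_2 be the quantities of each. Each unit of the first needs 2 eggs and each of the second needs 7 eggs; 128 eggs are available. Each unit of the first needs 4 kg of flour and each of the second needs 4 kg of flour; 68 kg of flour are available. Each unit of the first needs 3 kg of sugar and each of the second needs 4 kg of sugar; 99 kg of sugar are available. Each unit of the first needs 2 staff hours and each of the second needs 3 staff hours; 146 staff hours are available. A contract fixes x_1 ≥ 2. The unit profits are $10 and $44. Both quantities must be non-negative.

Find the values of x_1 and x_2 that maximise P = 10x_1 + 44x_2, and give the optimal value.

x_1 = 2, x_2 = 15, maximum P = 680

Corner points and P = 10x_1 + 44x_2:
  (17, 0) → P = 170
  (2, 0) → P = 20
  (2, 15) → P = 680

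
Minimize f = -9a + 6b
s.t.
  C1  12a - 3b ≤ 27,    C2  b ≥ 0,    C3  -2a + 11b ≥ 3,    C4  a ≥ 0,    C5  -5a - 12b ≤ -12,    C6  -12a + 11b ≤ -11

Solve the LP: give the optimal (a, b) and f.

Vertices and f = -9a + 6b:
  (17/7, 5/7) → f = -123/7
  (11/4, 2) → f = -51/4
  (7/5, 29/55) → f = -519/55

a = 17/7, b = 5/7, minimum f = -123/7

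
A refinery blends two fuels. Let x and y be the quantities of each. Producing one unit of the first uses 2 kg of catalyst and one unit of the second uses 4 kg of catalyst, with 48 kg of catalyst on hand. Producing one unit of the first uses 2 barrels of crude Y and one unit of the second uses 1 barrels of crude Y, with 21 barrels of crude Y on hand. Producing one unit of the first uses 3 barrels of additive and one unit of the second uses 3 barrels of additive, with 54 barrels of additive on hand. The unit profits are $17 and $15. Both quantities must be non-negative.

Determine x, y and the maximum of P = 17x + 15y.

Feasible corners and P = 17x + 15y:
  (0, 0) → P = 0
  (0, 12) → P = 180
  (21/2, 0) → P = 357/2
  (6, 9) → P = 237

x = 6, y = 9, maximum P = 237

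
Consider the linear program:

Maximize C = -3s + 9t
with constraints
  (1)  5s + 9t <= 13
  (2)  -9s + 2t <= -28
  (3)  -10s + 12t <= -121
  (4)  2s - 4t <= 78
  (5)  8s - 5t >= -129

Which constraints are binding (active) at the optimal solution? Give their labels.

Vertices and C = -3s + 9t:
  (83/10, -19/6) → C = -267/5
  (377/19, -182/19) → C = -2769/19
  (47/44, -809/88) → C = -7563/88
  (-11/8, -323/16) → C = -2841/16

The maximum is at (83/10, -19/6). Substituting into each constraint, equality holds for (1) and (3); the remaining constraints have slack.

(1) and (3)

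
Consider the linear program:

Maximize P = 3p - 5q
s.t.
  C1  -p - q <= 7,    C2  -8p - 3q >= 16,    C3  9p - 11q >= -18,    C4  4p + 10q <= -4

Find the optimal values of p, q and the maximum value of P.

p = 1, q = -8, maximum P = 43

Extreme points and P = 3p - 5q:
  (1, -8) → P = 43
  (-19/4, -9/4) → P = -3
  (-2, 0) → P = -6

The optimum lies where -p - q = 7 and -8p - 3q = 16.
Solving simultaneously gives p = 1, q = -8.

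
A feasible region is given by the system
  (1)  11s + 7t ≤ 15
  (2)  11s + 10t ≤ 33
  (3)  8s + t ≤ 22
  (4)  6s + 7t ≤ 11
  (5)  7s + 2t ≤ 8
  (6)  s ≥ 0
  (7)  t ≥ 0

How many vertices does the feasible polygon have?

5

The feasible vertices (each the meet of two boundaries and inside every other half-plane) are:
  (4/5, 31/35)
  (26/27, 17/27)
  (0, 11/7)
  (8/7, 0)
  (0, 0)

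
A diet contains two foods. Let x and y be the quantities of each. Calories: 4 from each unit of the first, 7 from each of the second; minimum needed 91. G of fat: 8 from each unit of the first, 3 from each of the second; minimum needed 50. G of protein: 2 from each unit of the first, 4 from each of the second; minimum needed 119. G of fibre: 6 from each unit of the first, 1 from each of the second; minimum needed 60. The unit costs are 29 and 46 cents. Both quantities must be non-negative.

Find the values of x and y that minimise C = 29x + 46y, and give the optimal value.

Vertices and C = 29x + 46y:
  (0, 60) → C = 2760
  (119/2, 0) → C = 3451/2
  (11/2, 27) → C = 2803/2
The feasible region is unbounded (it extends along (0, 1), (1, 0)), but C strictly increases along every unbounded feasible direction, so there is no improving ray and the minimum is attained at a vertex.

x = 11/2, y = 27, minimum C = 2803/2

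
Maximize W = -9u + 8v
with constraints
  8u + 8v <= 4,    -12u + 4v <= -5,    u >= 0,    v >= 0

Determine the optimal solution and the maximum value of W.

u = 7/16, v = 1/16, maximum W = -55/16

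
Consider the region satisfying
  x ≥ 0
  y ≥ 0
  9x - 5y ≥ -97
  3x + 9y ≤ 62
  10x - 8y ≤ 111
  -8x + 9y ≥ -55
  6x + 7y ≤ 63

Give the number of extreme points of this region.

5

Of the 21 pairwise boundary intersections, those satisfying every inequality are:
  (0, 0)
  (0, 62/9)
  (55/8, 0)
  (133/33, 61/11)
  (476/55, 87/55)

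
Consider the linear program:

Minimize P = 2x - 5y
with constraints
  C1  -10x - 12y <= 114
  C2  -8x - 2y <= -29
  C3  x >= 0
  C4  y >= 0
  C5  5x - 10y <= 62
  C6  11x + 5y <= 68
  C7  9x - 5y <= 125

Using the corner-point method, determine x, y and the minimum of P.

x = 1/2, y = 25/2, minimum P = -123/2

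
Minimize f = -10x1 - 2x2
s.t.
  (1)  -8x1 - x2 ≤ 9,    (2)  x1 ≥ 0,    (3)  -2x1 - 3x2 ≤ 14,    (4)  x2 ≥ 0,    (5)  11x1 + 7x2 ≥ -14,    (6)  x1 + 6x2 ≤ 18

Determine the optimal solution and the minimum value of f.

Vertices and f = -10x1 - 2x2:
  (0, 0) → f = 0
  (0, 3) → f = -6
  (18, 0) → f = -180

x1 = 18, x2 = 0, minimum f = -180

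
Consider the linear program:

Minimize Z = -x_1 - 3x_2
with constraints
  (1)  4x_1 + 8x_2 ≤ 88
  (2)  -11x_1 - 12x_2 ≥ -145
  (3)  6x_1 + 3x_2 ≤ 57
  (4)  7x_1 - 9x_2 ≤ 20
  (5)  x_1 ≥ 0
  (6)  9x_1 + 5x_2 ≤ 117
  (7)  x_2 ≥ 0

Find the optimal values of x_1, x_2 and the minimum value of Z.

x_1 = 0, x_2 = 11, minimum Z = -33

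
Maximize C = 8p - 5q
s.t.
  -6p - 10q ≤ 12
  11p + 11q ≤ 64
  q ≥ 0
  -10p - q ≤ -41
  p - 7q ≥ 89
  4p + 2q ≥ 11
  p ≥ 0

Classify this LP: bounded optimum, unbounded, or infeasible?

The boundaries -6p - 10q = 12 and 11p + 11q = 64 meet at (193/11, -129/11), but that point violates q ≥ 0. Every candidate vertex is excluded by some other constraint, so the feasible region is empty.

infeasible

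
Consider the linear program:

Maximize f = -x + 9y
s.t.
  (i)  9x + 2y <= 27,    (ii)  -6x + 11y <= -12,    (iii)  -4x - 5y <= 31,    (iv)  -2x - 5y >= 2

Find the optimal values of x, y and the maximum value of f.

x = 19/26, y = -9/13, maximum f = -181/26

Extreme points and f = -x + 9y:
  (197/37, -387/37) → f = -3680/37
  (139/41, -72/41) → f = -787/41
  (-281/74, -117/37) → f = -1825/74
  (19/26, -9/13) → f = -181/26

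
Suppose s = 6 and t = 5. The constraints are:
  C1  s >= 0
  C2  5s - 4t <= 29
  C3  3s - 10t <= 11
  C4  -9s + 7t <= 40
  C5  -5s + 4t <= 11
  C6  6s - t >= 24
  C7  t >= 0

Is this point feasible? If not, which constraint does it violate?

feasible

C1: 6 ≥ 0 ✓
C2: 10 ≤ 29 ✓
C3: -32 ≤ 11 ✓
C4: -19 ≤ 40 ✓
C5: -10 ≤ 11 ✓
C6: 31 ≥ 24 ✓
C7: 5 ≥ 0 ✓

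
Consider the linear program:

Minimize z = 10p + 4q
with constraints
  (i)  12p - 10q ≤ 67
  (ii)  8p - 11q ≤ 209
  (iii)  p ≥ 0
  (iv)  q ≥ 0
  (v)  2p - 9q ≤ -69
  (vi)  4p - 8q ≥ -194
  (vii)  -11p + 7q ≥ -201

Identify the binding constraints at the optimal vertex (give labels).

(iii) and (v)

Extreme points and z = 10p + 4q:
  (1293/88, 481/44) → z = 8389/44
  (619/14, 649/14) → z = 4393/7
  (0, 23/3) → z = 92/3
  (0, 97/4) → z = 97

The minimum is at (0, 23/3). Substituting into each constraint, equality holds for (iii) and (v); the remaining constraints have slack.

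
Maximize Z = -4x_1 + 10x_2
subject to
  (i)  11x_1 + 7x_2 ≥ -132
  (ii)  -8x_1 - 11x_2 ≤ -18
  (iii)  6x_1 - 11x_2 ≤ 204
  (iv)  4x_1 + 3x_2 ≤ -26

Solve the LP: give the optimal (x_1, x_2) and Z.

x_1 = -214/5, x_2 = 242/5, maximum Z = 3276/5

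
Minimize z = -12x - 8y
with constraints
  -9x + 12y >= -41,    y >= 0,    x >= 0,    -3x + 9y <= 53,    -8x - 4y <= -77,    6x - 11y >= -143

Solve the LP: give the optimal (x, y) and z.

x = 67/3, y = 40/3, minimum z = -1124/3

Extreme points and z = -12x - 8y:
  (67/3, 40/3) → z = -1124/3
  (272/33, 365/132) → z = -3994/33
  (481/84, 655/84) → z = -2753/21

At the optimal vertex, -9x + 12y = -41 and -3x + 9y = 53.
Solving simultaneously gives x = 67/3, y = 40/3.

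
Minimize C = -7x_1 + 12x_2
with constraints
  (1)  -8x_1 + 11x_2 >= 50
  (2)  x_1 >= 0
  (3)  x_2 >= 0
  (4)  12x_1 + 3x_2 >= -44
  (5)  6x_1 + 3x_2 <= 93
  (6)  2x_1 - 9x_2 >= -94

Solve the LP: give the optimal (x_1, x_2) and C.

Extreme points and C = -7x_1 + 12x_2:
  (0, 50/11) → C = 600/11
  (97/10, 58/5) → C = 713/10
  (0, 94/9) → C = 376/3
  (37/4, 25/2) → C = 341/4

The binding constraints are -8x_1 + 11x_2 = 50 and x_1 = 0.
Solving simultaneously gives x_1 = 0, x_2 = 50/11.

x_1 = 0, x_2 = 50/11, minimum C = 600/11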